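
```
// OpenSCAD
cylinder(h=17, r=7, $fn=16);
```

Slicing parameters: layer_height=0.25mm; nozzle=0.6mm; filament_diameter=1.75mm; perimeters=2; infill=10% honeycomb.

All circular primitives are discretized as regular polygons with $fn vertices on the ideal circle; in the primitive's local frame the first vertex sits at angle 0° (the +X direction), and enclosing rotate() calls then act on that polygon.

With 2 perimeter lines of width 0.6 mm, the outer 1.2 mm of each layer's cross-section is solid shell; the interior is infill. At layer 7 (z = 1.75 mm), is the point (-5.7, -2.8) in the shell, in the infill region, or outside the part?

At z = 1.75 mm: the r=7 cylinder gives a regular 16-gon of circumradius 7 (constant along its height). Overall, the cross-section is a single solid region. The nearest boundary edge runs (-6.47, -2.68)→(-4.95, -4.95); distance from the point to it = 0.57 mm. The point is inside the cross-section, 0.57 mm from the nearest boundary — within the 1.2 mm shell band (2 × 0.6).

shell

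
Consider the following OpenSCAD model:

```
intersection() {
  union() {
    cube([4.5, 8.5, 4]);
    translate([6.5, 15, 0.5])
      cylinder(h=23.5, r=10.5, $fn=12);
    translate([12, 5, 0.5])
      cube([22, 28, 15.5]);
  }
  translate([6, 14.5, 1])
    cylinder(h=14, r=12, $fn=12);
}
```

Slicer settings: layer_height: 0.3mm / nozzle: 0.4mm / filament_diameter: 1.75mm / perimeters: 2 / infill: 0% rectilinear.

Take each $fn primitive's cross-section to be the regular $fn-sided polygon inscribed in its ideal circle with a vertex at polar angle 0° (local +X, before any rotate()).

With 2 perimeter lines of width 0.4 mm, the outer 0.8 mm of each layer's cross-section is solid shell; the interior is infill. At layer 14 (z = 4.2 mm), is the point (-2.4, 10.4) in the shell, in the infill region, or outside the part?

At z = 4.2 mm: the cube is absent (z outside [0, 4]); the r=10.5 cylinder at (6.5, 15) contributes a regular 12-gon of circumradius 10.5; the cube at (12, 5) is present — its section is the full 22×28 rectangle; Combining (union): the regions partially overlap (shared area 58.03 mm²), so overlapping operands fuse into one piece — 1 connected region; the r=12 cylinder at (6, 14.5) gives a regular 12-gon of circumradius 12 (constant along its height); Taking the intersection: the r=12 cylinder at (6, 14.5) partially overlaps the result so far; clipping to the common part keeps 353.97 mm² — 1 connected region. Overall, the cross-section is a single solid region. The nearest boundary edge runs (-2.59, 9.75)→(-4.00, 15.00); distance from the point to it = 0.35 mm. The point is inside the cross-section, 0.35 mm from the nearest boundary — within the 0.8 mm shell band (2 × 0.4).

shell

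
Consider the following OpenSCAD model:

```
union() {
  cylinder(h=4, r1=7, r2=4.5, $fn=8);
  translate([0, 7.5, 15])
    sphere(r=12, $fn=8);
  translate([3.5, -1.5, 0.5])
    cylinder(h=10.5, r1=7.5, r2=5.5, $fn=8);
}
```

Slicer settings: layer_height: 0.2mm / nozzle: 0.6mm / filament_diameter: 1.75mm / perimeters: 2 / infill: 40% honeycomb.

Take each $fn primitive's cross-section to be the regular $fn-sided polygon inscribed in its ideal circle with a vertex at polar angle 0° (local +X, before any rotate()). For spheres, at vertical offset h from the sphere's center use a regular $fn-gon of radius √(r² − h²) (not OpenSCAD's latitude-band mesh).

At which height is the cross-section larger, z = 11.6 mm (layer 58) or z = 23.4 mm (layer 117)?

layer 58 (z = 11.6 mm)

Layer 58 (z = 11.6): the cone is absent (z outside [0, 4]); the sphere at (0, 7.5): section is a regular 8-gon, circumradius = √(r²−h²) = √(12²−3.4²) = 11.508 (area = (8/2)·11.508²·sin(360°/8) = 374.60 mm²); the cone at (3.5, -1.5) is not intersected at this z (z outside [0.5, 11]); Taking the union: only the r=12 sphere at (0, 7.5) is present, so the union is just that shape — area = 374.60 mm². So its area = 374.60 mm². Layer 117 (z = 23.4): the cone is not intersected at this z (z outside [0, 4]); the sphere at (0, 7.5): section is a regular 8-gon, circumradius = √(r²−h²) = √(12²−8.4²) = 8.570 (area = (8/2)·8.570²·sin(360°/8) = 207.72 mm²); the cone at (3.5, -1.5) does not reach this height (z outside [0.5, 11]); Combining (union): only the r=12 sphere at (0, 7.5) is present, so the union is just that shape — area = 207.72 mm². So its area = 207.72 mm². Layer 58 is larger (374.60 vs 207.72 mm²).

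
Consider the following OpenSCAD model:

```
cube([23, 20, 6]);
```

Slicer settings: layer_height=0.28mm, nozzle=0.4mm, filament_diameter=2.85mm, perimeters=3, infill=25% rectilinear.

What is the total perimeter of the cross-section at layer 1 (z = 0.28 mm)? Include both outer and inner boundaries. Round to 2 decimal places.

At z = 0.28 mm: the cube (footprint 23×20) is included at this height (perimeter 86.00 mm). Overall, the cross-section is a single solid region. Total boundary length (outer) = 86.00 mm.

86.00 mm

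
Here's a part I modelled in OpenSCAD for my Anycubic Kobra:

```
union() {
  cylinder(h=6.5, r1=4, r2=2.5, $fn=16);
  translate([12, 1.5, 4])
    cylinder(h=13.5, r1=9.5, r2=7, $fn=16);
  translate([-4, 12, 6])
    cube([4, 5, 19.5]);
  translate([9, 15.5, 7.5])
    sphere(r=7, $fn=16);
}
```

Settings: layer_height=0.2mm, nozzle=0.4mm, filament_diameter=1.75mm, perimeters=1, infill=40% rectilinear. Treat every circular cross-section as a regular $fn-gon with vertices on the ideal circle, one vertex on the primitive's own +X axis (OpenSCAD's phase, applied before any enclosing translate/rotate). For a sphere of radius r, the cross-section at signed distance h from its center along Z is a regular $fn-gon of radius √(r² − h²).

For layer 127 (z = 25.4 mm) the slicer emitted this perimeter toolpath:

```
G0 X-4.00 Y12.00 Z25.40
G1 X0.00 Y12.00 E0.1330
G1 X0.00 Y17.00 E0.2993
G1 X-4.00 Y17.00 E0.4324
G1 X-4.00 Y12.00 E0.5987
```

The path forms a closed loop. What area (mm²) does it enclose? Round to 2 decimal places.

Apply the shoelace formula to the sequence of (X, Y) vertices; enclosed area = 20.00 mm².

20.00 mm²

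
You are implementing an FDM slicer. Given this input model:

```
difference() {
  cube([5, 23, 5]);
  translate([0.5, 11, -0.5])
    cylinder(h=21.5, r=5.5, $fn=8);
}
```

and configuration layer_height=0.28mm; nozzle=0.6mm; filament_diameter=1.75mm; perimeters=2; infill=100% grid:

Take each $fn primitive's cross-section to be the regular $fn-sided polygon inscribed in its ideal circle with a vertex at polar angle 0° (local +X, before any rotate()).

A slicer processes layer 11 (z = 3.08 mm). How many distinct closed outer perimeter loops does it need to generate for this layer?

At z = 3.08 mm: the cube (footprint 5×23) is included at this height; the cylinder at (0.5, 11): section is a regular 8-gon, circumradius r=5.5; Taking the first minus the rest: starting from the 5×23 cube, the r=5.5 cylinder at (0.5, 11) partially overlaps it — only the 45.76 mm² overlap (of its 85.56 mm²) is removed, clipping the outline — 2 connected regions. The result has 2 disconnected regions.

2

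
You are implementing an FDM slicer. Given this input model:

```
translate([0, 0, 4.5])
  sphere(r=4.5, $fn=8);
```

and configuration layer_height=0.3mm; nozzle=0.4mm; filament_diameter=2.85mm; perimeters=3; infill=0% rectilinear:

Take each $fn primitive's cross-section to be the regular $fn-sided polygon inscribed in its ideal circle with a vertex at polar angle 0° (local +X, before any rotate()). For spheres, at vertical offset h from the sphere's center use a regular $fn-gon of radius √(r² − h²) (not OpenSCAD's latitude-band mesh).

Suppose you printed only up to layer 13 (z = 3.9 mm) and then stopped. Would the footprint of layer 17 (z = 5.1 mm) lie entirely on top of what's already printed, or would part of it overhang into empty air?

Compare the two slices. At z = 3.9: the r=4.5 sphere contributes a regular 8-gon of circumradius √(4.5²−0.6²) = 4.460 (area = (8/2)·4.460²·sin(360°/8) = 56.26 mm²). At z = 5.1: the r=4.5 sphere slices to a regular 8-gon of circumradius 4.460 (√(r²−h²) with h=0.6 from center) (area = (8/2)·4.460²·sin(360°/8) = 56.26 mm²). Checking containment: the cross-section at z = 5.1 is a subset of the cross-section at z = 3.9.

entirely on top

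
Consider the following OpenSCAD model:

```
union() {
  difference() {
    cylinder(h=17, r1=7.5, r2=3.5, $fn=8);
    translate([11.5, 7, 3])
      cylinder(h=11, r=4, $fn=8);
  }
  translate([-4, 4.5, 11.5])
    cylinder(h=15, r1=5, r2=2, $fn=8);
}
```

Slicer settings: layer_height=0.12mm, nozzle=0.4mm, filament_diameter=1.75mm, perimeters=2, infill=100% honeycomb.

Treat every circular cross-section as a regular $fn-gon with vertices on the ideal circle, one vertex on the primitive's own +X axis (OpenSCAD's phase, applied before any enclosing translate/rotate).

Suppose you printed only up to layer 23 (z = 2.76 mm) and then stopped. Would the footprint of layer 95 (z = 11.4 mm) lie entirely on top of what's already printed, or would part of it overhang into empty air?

Compare the two slices. At z = 2.76: the cone: at t=0.162 of its height the radius interpolates to r₁+(r₂−r₁)t = 6.851, giving a regular 8-gon of that circumradius (area = (8/2)·6.851²·sin(360°/8) = 132.74 mm²); the cylinder at (11.5, 7) does not reach this height (z outside [3, 14]); Taking the first minus the rest: none of the subtracted shapes is present at this height, so the cone is unchanged — area = 132.74 mm²; the cone at (-4, 4.5) is not intersected at this z (z outside [11.5, 26.5]); Taking the union: only the result so far is present, so the union is just that shape — area = 132.74 mm². At z = 11.4: the cone contributes a regular 8-gon of circumradius 4.818 (interpolated between r1=7.5 and r2=3.5 at t=0.671) (area = (8/2)·4.818²·sin(360°/8) = 65.65 mm²); the r=4 cylinder at (11.5, 7) contributes a regular 8-gon of circumradius 4 (area = (8/2)·4.000²·sin(360°/8) = 45.25 mm²); Subtracting the remaining from the first: starting from the cone (65.65 mm²), the r=4 cylinder at (11.5, 7) misses the remaining region (no effect) — area = 65.65 mm²; the cone at (-4, 4.5) does not reach this height (z outside [11.5, 26.5]); Combining (union): only that combined region is present, so the union is just that shape — area = 65.65 mm². Checking containment: the cross-section at z = 11.4 is a subset of the cross-section at z = 2.76.

entirely on top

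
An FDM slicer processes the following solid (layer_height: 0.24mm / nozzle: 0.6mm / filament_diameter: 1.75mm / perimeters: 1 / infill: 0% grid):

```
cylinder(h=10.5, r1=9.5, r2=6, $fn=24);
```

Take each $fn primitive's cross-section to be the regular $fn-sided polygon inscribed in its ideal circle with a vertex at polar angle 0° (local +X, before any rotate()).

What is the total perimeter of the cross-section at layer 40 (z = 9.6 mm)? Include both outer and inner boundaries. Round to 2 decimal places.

At z = 9.6 mm: the cone: at t=0.914 of its height the radius interpolates to r₁+(r₂−r₁)t = 6.300, giving a regular 24-gon of that circumradius (perimeter = 2·24·6.300·sin(180°/24) = 39.47 mm). Overall, the cross-section is a single solid region. Total boundary length (outer) = 39.47 mm.

39.47 mm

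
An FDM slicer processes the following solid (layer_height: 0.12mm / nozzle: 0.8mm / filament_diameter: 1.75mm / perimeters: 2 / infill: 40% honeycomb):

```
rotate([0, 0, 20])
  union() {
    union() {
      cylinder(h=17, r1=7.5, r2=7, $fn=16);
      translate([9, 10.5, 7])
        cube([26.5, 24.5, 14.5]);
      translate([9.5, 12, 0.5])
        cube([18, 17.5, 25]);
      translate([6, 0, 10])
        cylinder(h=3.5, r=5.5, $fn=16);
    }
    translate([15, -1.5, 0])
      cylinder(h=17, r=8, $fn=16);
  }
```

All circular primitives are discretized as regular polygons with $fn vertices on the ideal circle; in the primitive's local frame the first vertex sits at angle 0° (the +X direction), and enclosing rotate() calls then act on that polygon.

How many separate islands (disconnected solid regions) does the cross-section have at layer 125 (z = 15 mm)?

At z = 15 mm: the cone contributes a regular 16-gon of circumradius 7.059 (interpolated between r1=7.5 and r2=7 at t=0.882); the 26.5×24.5 cube at (9, 10.5) contributes its full rectangle; the cube at (9.5, 12) (footprint 18×17.5) is included at this height; the cylinder at (6, 0) is not intersected at this z (z outside [10, 13.5]); Taking the union: the regions partially overlap (shared area 315.00 mm²), so overlapping operands fuse into one piece — 2 connected regions; the r=8 cylinder at (15, -1.5) gives a regular 16-gon of circumradius 8 (constant along its height); Merging all regions: the 2 present regions are separate (no shared area or edge), so areas and boundary lengths simply add and each stays a separate island — 3 connected regions; (whole slice rotated 20° about Z — lengths, areas and connectivity unchanged). Overall, the cross-section has 3 separate islands. Island count = 3.

3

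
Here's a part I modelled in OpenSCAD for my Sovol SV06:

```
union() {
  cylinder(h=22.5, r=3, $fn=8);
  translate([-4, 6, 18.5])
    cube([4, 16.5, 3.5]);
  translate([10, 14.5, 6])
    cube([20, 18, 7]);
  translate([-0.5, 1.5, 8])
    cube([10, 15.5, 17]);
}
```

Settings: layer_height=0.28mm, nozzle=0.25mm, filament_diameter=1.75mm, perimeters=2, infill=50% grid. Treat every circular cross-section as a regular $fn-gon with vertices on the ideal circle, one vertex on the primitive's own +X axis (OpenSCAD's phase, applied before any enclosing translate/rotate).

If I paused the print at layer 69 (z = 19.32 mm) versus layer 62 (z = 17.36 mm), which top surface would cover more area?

Layer 69 (z = 19.32): the r=3 cylinder gives a regular 8-gon of circumradius 3 (constant along its height) (area = (8/2)·3.000²·sin(360°/8) = 25.46 mm²); the 4×16.5 cube at (-4, 6) contributes its full rectangle (area 66.00 mm²); the cube at (10, 14.5) is not intersected at this z (z outside [6, 13]); the cube at (-0.5, 1.5) (footprint 10×15.5) is included at this height (area 155.00 mm²); Combining (union): the regions partially overlap — summed areas 246.46 mm² minus the doubly-counted overlap 8.53 mm² gives 237.93 mm² — area = 237.93 mm². So its area = 237.93 mm². Layer 62 (z = 17.36): the r=3 cylinder contributes a regular 8-gon of circumradius 3 (area = (8/2)·3.000²·sin(360°/8) = 25.46 mm²); the cube at (-4, 6) is absent (z outside [18.5, 22]); the cube at (10, 14.5) does not reach this height (z outside [6, 13]); the cube at (-0.5, 1.5) (footprint 10×15.5) is included at this height (area 155.00 mm²); Taking the union: the regions partially overlap — summed areas 180.46 mm² minus the doubly-counted overlap 3.03 mm² gives 177.43 mm² — area = 177.43 mm². So its area = 177.43 mm². Layer 69 is larger (237.93 vs 177.43 mm²).

layer 69 (z = 19.32 mm)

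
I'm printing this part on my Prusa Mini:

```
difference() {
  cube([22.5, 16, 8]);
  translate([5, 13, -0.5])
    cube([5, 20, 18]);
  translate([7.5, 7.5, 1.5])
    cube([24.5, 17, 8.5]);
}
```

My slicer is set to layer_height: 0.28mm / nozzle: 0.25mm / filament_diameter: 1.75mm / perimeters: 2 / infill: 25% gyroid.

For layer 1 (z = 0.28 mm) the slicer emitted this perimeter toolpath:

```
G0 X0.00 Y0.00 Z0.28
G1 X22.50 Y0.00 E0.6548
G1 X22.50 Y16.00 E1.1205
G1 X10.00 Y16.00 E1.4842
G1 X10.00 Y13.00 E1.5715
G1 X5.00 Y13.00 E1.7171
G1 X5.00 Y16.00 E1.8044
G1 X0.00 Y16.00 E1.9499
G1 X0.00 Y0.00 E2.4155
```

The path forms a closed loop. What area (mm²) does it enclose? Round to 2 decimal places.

Apply the shoelace formula to the sequence of (X, Y) vertices; enclosed area = 345.00 mm².

345.00 mm²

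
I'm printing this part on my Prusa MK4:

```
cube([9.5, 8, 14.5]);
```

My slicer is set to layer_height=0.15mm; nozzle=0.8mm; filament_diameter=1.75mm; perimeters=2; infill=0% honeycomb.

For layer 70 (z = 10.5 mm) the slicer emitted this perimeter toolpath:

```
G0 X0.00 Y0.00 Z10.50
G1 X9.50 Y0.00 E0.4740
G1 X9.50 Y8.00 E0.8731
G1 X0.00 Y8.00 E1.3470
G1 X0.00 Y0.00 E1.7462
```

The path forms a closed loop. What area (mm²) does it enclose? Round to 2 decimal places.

76.00 mm²

Apply the shoelace formula to the sequence of (X, Y) vertices; enclosed area = 76.00 mm².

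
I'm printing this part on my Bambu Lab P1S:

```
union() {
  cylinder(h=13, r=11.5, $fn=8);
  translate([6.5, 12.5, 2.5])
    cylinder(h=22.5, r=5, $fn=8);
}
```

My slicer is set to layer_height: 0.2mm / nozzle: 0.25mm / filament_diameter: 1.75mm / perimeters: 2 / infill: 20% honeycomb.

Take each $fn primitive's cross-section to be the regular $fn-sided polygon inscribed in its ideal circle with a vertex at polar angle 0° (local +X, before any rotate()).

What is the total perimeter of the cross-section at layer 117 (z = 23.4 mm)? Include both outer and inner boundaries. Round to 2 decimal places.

At z = 23.4 mm: the cylinder does not reach this height (z outside [0, 13]); the cylinder at (6.5, 12.5): section is a regular 8-gon, circumradius r=5 (perimeter = 2·8·5.000·sin(180°/8) = 30.61 mm); Merging all regions: only the r=5 cylinder at (6.5, 12.5) is present, so the union is just that shape — boundary = 30.61 mm. Overall, the cross-section is a single solid region. Total boundary length (outer) = 30.61 mm.

30.61 mm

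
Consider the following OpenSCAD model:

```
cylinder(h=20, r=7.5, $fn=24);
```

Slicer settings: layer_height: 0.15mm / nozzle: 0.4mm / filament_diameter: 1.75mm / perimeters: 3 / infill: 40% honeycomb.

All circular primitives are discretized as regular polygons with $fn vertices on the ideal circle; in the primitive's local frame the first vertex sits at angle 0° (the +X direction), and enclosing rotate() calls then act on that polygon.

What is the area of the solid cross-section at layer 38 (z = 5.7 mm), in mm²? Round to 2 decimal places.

At z = 5.7 mm: the cylinder: section is a regular 24-gon, circumradius r=7.5 (area = (24/2)·7.500²·sin(360°/24) = 174.70 mm²). Overall, the cross-section is a single solid region. Net area = 174.70 mm².

174.70 mm²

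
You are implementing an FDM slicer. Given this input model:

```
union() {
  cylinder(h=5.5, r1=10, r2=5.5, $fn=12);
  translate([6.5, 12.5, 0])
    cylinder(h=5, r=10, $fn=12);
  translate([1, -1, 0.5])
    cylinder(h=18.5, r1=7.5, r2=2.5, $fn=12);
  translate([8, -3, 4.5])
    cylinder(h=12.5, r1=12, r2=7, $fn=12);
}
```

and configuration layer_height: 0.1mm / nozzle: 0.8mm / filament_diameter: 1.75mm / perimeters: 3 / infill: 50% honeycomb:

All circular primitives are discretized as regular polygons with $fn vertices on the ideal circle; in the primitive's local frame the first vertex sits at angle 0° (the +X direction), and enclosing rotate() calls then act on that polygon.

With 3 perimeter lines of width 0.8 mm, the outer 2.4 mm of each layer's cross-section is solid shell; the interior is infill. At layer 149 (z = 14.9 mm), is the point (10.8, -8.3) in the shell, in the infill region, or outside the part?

shell

At z = 14.9 mm: the cone is absent (z outside [0, 5.5]); the cylinder at (6.5, 12.5) is not intersected at this z (z outside [0, 5]); the cone at (1, -1): at t=0.778 of its height the radius interpolates to r₁+(r₂−r₁)t = 3.608, giving a regular 12-gon of that circumradius; the cone at (8, -3): at t=0.832 of its height the radius interpolates to r₁+(r₂−r₁)t = 7.840, giving a regular 12-gon of that circumradius; Taking the union: the regions partially overlap (shared area 20.34 mm²), so overlapping operands fuse into one piece — 1 connected region. Overall, the cross-section is a single solid region. The nearest boundary edge runs (11.92, -9.79)→(8.00, -10.84); distance from the point to it = 1.73 mm. The point is inside the cross-section, 1.73 mm from the nearest boundary — within the 2.4 mm shell band (3 × 0.8).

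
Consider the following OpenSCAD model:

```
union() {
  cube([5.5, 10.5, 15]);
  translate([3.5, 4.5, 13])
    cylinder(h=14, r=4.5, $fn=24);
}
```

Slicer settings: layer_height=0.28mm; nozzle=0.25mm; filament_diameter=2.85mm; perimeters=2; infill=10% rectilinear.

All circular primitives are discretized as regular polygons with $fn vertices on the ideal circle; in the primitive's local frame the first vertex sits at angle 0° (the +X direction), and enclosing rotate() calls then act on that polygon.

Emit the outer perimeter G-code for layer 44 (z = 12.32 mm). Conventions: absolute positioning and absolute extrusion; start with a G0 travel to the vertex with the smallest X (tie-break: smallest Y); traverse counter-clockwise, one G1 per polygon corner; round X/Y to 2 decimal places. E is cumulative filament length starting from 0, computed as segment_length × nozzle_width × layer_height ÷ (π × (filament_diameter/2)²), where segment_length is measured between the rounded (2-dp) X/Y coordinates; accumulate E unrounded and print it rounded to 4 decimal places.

G0 X0.00 Y0.00 Z12.32
G1 X5.50 Y0.00 E0.0604
G1 X5.50 Y10.50 E0.1756
G1 X0.00 Y10.50 E0.2359
G1 X0.00 Y0.00 E0.3511

At z = 12.32 mm: the cube is present — its section is the full 5.5×10.5 rectangle; the cylinder at (3.5, 4.5) is not intersected at this z (z outside [13, 27]); Merging all regions: only the 5.5×10.5 cube is present, so the union is just that shape — 1 connected region. The outline is a single polygon with 4 vertices. Extrusion per mm of travel: 0.25 × 0.28 / (π × 1.425²) = 0.010973. Accumulating E over each segment gives final E = 0.3511.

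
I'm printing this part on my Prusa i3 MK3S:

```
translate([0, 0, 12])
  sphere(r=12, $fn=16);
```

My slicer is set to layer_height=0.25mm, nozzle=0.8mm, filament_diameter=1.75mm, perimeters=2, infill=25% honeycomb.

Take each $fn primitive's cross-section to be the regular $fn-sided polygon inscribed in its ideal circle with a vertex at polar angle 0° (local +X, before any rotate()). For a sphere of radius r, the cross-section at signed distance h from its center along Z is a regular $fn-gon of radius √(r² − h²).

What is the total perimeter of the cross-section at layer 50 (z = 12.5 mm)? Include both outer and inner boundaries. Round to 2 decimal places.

74.85 mm

At z = 12.5 mm: the sphere: section is a regular 16-gon, circumradius = √(r²−h²) = √(12²−0.5²) = 11.990 (perimeter = 2·16·11.990·sin(180°/16) = 74.85 mm). Overall, the cross-section is a single solid region. Total boundary length (outer) = 74.85 mm.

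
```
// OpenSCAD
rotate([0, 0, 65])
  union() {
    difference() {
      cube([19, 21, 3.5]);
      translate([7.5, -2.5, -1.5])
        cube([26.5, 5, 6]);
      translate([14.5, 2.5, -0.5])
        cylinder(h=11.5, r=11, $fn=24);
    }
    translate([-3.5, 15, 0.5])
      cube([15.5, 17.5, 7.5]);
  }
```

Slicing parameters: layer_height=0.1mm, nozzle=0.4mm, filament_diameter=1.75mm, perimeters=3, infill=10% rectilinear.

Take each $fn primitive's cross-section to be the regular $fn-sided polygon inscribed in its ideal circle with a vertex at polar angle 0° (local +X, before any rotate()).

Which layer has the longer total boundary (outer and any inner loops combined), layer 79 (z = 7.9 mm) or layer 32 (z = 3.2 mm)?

Layer 79 (z = 7.9): the cube is absent (z outside [0, 3.5]); the cube at (7.5, -2.5) does not reach this height (z outside [-1.5, 4.5]); the r=11 cylinder at (14.5, 2.5) contributes a regular 24-gon of circumradius 11 (perimeter = 2·24·11.000·sin(180°/24) = 68.92 mm); Taking the first minus the rest: the first operand is absent here, so nothing remains; the cube at (-3.5, 15) is present — its section is the full 15.5×17.5 rectangle (perimeter 66.00 mm); Taking the union: only the 15.5×17.5 cube at (-3.5, 15) is present, so the union is just that shape — boundary = 66.00 mm; (rotated 65° about Z; rotation is an isometry so areas/perimeters/island counts are preserved). So its perimeter = 66.00 mm. Layer 32 (z = 3.2): the cube (footprint 19×21) is included at this height (perimeter 80.00 mm); the cube at (7.5, -2.5) (footprint 26.5×5) is included at this height (perimeter 63.00 mm); the cylinder at (14.5, 2.5): section is a regular 24-gon, circumradius r=11 (perimeter = 2·24·11.000·sin(180°/24) = 68.92 mm); Taking the first minus the rest: starting from the 19×21 cube, the 26.5×5 cube at (7.5, -2.5) partially overlaps it — only the 28.75 mm² overlap (of its 132.50 mm²) is removed, clipping the outline; the r=11 cylinder at (14.5, 2.5) partially overlaps it — only the 151.32 mm² overlap (of its 375.81 mm²) is removed, clipping the outline — boundary = 76.80 mm; the cube at (-3.5, 15) is present — its section is the full 15.5×17.5 rectangle (perimeter 66.00 mm); Taking the union: the regions partially overlap (shared area 72.00 mm²), so the edge portions inside another operand are dropped and the merged outline is re-measured after clipping — boundary = 106.80 mm; (whole slice rotated 65° about Z — lengths, areas and connectivity unchanged). So its perimeter = 106.80 mm. Layer 32 is larger (106.80 vs 66.00 mm).

layer 32 (z = 3.2 mm)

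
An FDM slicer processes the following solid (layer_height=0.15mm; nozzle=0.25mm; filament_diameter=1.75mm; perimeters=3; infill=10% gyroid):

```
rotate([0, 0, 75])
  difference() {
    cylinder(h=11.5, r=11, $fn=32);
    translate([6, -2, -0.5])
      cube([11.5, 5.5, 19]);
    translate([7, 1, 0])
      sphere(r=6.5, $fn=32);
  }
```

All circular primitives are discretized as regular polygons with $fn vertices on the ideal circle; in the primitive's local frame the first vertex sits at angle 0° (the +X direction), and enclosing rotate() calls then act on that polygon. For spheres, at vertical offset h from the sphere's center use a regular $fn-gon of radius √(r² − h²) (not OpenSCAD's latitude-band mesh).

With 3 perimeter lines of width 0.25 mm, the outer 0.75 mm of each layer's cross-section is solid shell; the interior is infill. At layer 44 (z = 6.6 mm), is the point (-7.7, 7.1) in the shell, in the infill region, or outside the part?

shell

At z = 6.6 mm: the cylinder: section is a regular 32-gon, circumradius r=11; the 11.5×5.5 cube at (6, -2) contributes its full rectangle; the sphere at (7, 1) does not reach this height (|z−center|=6.600 > r=6.5); Taking the first minus the rest: starting from the r=11 cylinder, the 11.5×5.5 cube at (6, -2) partially overlaps it — only the 26.51 mm² overlap (of its 63.25 mm²) is removed, clipping the outline — 1 connected region; (rotated 75° about Z; rotation is an isometry so areas/perimeters/island counts are preserved). Overall, the cross-section is a single solid region. Undo the 75° rotation: the query point maps to (4.865, 9.275) in the un-rotated model frame. The nearest boundary edge runs (4.21, 10.16)→(6.11, 9.15); distance from the point to it = 0.47 mm. The point is inside the cross-section, 0.47 mm from the nearest boundary — within the 0.75 mm shell band (3 × 0.25).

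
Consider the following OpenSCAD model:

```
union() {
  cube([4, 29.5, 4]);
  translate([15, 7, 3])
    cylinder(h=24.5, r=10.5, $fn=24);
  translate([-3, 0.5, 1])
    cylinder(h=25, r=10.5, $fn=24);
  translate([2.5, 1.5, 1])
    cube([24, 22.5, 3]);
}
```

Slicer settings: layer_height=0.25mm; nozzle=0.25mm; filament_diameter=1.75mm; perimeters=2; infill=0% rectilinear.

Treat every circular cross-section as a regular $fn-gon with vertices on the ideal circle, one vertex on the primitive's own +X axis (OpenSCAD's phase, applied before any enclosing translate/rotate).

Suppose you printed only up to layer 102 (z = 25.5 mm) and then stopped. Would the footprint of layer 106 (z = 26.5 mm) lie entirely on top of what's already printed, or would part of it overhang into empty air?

Compare the two slices. At z = 25.5: the cube does not reach this height (z outside [0, 4]); the cylinder at (15, 7): section is a regular 24-gon, circumradius r=10.5 (area = (24/2)·10.500²·sin(360°/24) = 342.42 mm²); the cylinder at (-3, 0.5): section is a regular 24-gon, circumradius r=10.5 (area = (24/2)·10.500²·sin(360°/24) = 342.42 mm²); the cube at (2.5, 1.5) is absent (z outside [1, 4]); Taking the union: the regions partially overlap — summed areas 684.84 mm² minus the doubly-counted overlap 9.79 mm² gives 675.04 mm² — area = 675.04 mm². At z = 26.5: the cube is not intersected at this z (z outside [0, 4]); the cylinder at (15, 7): section is a regular 24-gon, circumradius r=10.5 (area = (24/2)·10.500²·sin(360°/24) = 342.42 mm²); the cylinder at (-3, 0.5) is absent (z outside [1, 26]); the cube at (2.5, 1.5) does not reach this height (z outside [1, 4]); Taking the union: only the r=10.5 cylinder at (15, 7) is present, so the union is just that shape — area = 342.42 mm². Checking containment: the cross-section at z = 26.5 is a subset of the cross-section at z = 25.5.

entirely on top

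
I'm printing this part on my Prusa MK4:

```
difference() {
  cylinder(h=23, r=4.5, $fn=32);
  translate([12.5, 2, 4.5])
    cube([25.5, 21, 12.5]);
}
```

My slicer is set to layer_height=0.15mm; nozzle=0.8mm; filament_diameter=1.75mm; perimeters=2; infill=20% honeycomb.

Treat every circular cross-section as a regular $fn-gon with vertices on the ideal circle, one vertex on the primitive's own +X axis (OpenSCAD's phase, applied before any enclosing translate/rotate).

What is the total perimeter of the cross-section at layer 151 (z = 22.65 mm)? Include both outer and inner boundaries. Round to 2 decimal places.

At z = 22.65 mm: the r=4.5 cylinder gives a regular 32-gon of circumradius 4.5 (constant along its height) (perimeter = 2·32·4.500·sin(180°/32) = 28.23 mm); the cube at (12.5, 2) is absent (z outside [4.5, 17]); After the difference (first − rest): none of the subtracted shapes is present at this height, so the r=4.5 cylinder is unchanged — boundary = 28.23 mm. Overall, the cross-section is a single solid region. Total boundary length (outer) = 28.23 mm.

28.23 mm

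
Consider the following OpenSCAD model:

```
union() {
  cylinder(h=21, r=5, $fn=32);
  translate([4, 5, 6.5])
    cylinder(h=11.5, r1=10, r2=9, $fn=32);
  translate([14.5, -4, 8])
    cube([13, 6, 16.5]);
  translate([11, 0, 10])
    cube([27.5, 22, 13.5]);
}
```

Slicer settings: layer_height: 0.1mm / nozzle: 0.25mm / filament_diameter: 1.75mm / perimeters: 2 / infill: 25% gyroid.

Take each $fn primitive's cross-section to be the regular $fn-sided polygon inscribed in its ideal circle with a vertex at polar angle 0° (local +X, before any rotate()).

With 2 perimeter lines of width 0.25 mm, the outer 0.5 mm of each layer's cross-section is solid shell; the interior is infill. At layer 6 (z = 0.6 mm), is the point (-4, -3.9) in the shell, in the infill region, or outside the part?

At z = 0.6 mm: the cylinder: section is a regular 32-gon, circumradius r=5; the cone at (4, 5) is not intersected at this z (z outside [6.5, 18]); the cube at (14.5, -4) does not reach this height (z outside [8, 24.5]); the cube at (11, 0) is not intersected at this z (z outside [10, 23.5]); Taking the union: only the r=5 cylinder is present, so the union is just that shape — 1 connected region. Overall, the cross-section is a single solid region. The nearest boundary edge runs (-4.16, -2.78)→(-3.54, -3.54); distance from the point to it = 0.59 mm. The point is not inside any of the regions above, so it lies outside the cross-section (0.59 mm from the nearest boundary).

outside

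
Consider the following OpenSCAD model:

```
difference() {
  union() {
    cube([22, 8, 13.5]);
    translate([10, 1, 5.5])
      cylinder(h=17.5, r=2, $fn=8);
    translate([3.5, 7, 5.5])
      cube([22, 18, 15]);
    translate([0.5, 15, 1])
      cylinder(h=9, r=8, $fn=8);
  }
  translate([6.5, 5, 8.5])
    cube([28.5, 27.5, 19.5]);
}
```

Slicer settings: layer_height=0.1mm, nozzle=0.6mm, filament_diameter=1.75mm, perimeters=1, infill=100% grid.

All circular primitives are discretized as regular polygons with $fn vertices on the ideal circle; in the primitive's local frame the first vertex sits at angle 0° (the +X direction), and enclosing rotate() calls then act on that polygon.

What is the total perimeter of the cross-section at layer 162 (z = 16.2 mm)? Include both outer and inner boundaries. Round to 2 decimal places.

54.25 mm

At z = 16.2 mm: the cube is absent (z outside [0, 13.5]); the r=2 cylinder at (10, 1) gives a regular 8-gon of circumradius 2 (constant along its height) (perimeter = 2·8·2.000·sin(180°/8) = 12.25 mm); the cube at (3.5, 7) is present — its section is the full 22×18 rectangle (perimeter 80.00 mm); the cylinder at (0.5, 15) does not reach this height (z outside [1, 10]); Merging all regions: the 2 present regions are separate (no shared area or edge), so areas and boundary lengths simply add and each stays a separate island — boundary = 92.25 mm; the cube at (6.5, 5) is present — its section is the full 28.5×27.5 rectangle (perimeter 112.00 mm); After the difference (first − rest): starting from the result so far, the 28.5×27.5 cube at (6.5, 5) partially overlaps it — only the 342.00 mm² overlap (of its 783.75 mm²) is removed, clipping the outline — boundary = 54.25 mm. Overall, the cross-section has 2 separate islands. Total boundary length (outer) = 54.25 mm.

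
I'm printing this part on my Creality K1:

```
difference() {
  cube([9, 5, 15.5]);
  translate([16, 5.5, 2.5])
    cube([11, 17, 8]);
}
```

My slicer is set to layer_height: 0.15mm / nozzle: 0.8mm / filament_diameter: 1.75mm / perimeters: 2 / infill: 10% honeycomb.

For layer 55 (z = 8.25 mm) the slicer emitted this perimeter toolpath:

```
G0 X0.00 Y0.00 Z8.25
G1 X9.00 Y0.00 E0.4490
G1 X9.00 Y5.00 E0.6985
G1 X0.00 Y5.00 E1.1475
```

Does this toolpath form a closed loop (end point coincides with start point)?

Start point (G0): (0.00, 0.00). End point (last G1): the path does not return to the start — open.

no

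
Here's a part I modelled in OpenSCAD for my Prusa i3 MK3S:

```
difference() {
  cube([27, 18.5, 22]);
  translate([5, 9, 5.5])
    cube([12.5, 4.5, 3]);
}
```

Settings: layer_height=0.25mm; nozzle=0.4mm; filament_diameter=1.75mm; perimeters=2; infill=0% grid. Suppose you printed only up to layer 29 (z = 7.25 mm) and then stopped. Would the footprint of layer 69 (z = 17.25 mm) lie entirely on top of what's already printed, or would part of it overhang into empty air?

part overhangs

Compare the two slices. At z = 7.25: the cube is present — its section is the full 27×18.5 rectangle (area 499.50 mm²); the cube at (5, 9) is present — its section is the full 12.5×4.5 rectangle (area 56.25 mm²); Taking the first minus the rest: starting from the 27×18.5 cube (499.50 mm²), the 12.5×4.5 cube at (5, 9) lies wholly inside it (removes its full 56.25 mm² and its 34.00 mm outline becomes a hole wall) — area = 443.25 mm². At z = 17.25: the 27×18.5 cube contributes its full rectangle (area 499.50 mm²); the cube at (5, 9) does not reach this height (z outside [5.5, 8.5]); Taking the first minus the rest: none of the subtracted shapes is present at this height, so the 27×18.5 cube is unchanged — area = 499.50 mm². Checking containment: at z = 17.25 the cross-section extends beyond the z = 7.25 cross-section by about 56.25 mm².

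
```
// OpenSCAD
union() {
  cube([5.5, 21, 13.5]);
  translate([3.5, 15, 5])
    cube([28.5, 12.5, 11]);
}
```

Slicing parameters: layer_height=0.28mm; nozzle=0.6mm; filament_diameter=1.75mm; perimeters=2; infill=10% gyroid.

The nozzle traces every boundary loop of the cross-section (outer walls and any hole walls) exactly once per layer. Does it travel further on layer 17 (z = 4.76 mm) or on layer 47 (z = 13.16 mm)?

layer 47 (z = 13.16 mm)

Layer 17 (z = 4.76): the cube (footprint 5.5×21) is included at this height (perimeter 53.00 mm); the cube at (3.5, 15) is absent (z outside [5, 16]); Combining (union): only the 5.5×21 cube is present, so the union is just that shape — boundary = 53.00 mm. So its perimeter = 53.00 mm. Layer 47 (z = 13.16): the cube (footprint 5.5×21) is included at this height (perimeter 53.00 mm); the 28.5×12.5 cube at (3.5, 15) contributes its full rectangle (perimeter 82.00 mm); Combining (union): the regions partially overlap (shared area 12.00 mm²), so the edge portions inside another operand are dropped and the merged outline is re-measured after clipping — boundary = 119.00 mm. So its perimeter = 119.00 mm. Layer 47 is larger (119.00 vs 53.00 mm).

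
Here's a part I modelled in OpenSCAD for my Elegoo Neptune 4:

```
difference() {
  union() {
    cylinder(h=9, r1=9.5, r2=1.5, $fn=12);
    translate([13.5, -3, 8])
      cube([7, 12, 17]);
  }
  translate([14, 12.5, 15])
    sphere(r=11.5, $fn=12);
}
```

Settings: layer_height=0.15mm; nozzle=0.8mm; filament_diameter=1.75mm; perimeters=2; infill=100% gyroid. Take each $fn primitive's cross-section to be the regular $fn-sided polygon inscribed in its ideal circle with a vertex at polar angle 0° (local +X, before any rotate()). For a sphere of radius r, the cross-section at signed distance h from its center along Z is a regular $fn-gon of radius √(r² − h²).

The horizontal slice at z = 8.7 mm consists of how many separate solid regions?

2

At z = 8.7 mm: the cone contributes a regular 12-gon of circumradius 1.767 (interpolated between r1=9.5 and r2=1.5 at t=0.967); the cube at (13.5, -3) (footprint 7×12) is included at this height; Taking the union: the 2 present regions are separate (no shared area or edge), so areas and boundary lengths simply add and each stays a separate island — 2 connected regions; the r=11.5 sphere at (14, 12.5) contributes a regular 12-gon of circumradius √(11.5²−6.3²) = 9.621; After the difference (first − rest): starting from the result so far, the r=11.5 sphere at (14, 12.5) partially overlaps it — only the 36.11 mm² overlap (of its 277.68 mm²) is removed, clipping the outline — 2 connected regions. The result has 2 disconnected regions.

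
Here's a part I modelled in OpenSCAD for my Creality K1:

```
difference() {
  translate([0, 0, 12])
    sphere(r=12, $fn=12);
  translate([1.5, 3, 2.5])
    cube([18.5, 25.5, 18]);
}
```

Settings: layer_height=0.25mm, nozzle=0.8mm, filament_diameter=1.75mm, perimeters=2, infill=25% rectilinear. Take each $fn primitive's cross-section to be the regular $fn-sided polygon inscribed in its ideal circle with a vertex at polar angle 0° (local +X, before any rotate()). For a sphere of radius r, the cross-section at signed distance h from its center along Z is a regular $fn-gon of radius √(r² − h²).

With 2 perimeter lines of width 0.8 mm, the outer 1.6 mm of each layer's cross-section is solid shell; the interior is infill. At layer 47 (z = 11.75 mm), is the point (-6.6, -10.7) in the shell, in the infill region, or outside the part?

outside

At z = 11.75 mm: the sphere: section is a regular 12-gon, circumradius = √(r²−h²) = √(12²−0.25²) = 11.997; the 18.5×25.5 cube at (1.5, 3) contributes its full rectangle; Subtracting the remaining from the first: starting from the r=12 sphere, the 18.5×25.5 cube at (1.5, 3) partially overlaps it — only the 59.97 mm² overlap (of its 471.75 mm²) is removed, clipping the outline — 1 connected region. Overall, the cross-section is a single solid region. The nearest boundary edge runs (-6.00, -10.39)→(-10.39, -6.00); distance from the point to it = 0.64 mm. The point is not inside any of the regions above, so it lies outside the cross-section (0.64 mm from the nearest boundary).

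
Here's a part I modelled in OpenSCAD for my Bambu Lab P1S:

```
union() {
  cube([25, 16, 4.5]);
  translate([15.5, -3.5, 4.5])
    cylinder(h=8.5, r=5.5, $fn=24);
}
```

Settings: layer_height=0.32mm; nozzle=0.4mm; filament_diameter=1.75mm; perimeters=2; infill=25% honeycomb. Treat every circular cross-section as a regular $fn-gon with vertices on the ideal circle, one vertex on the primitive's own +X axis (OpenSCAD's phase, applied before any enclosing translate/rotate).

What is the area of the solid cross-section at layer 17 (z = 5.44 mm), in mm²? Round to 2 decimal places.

At z = 5.44 mm: the cube is absent (z outside [0, 4.5]); the r=5.5 cylinder at (15.5, -3.5) gives a regular 24-gon of circumradius 5.5 (constant along its height) (area = (24/2)·5.500²·sin(360°/24) = 93.95 mm²); Merging all regions: only the r=5.5 cylinder at (15.5, -3.5) is present, so the union is just that shape — area = 93.95 mm². Overall, the cross-section is a single solid region. Net area = 93.95 mm².

93.95 mm²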